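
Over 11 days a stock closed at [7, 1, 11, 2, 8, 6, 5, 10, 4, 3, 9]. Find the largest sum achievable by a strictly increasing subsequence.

25

Let S[i] be the best sum of a strictly increasing subsequence ending at i:
i:      1  2  3  4  5  6  7  8  9 10 11
a[i]:   7  1 11  2  8  6  5 10  4  3  9
S:      7  1 18  3 15  9  8 25  7  6 24
Maximum is 25 (e.g. 7 + 8 + 10).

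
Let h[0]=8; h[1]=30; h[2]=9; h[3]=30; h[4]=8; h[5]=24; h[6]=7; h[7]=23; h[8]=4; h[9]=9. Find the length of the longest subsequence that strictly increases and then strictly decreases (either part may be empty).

inc[i] = longest strictly increasing subsequence ending at i; dec[i] = longest strictly decreasing subsequence starting at i:
i:      0  1  2  3  4  5  6  7  8  9
h[i]:   8 30  9 30  8 24  7 23  4  9
inc:    1  2  2  3  1  3  1  3  1  2
dec:    3  5  4  4  3  3  2  2  1  1
Best peak at i=1 (value 30): inc=2, dec=5, length 2+5−1 = 6.

6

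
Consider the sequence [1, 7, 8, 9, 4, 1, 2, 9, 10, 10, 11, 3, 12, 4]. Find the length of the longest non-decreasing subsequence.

9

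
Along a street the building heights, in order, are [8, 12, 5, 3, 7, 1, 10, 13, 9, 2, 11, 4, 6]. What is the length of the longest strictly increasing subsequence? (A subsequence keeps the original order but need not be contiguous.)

Track the smallest tail for each achievable length (strict):
8 → extends → [8]
12 → extends → [8, 12]
5 → replaces 8 → [5, 12]
3 → replaces 5 → [3, 12]
7 → replaces 12 → [3, 7]
1 → replaces 3 → [1, 7]
10 → extends → [1, 7, 10]
13 → extends → [1, 7, 10, 13]
9 → replaces 10 → [1, 7, 9, 13]
2 → replaces 7 → [1, 2, 9, 13]
11 → replaces 13 → [1, 2, 9, 11]
4 → replaces 9 → [1, 2, 4, 11]
6 → replaces 11 → [1, 2, 4, 6]
Four tails, so the longest strictly increasing subsequence has length 4 (e.g. 5, 7, 10, 13).

4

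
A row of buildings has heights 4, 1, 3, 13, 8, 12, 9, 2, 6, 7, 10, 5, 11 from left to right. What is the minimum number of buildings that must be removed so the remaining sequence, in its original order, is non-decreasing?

7

Fewest deletions = n − (longest non-decreasing subsequence).
Patience tails:
4 → extends → [4]
1 → replaces 4 → [1]
3 → extends → [1, 3]
13 → extends → [1, 3, 13]
8 → replaces 13 → [1, 3, 8]
12 → extends → [1, 3, 8, 12]
9 → replaces 12 → [1, 3, 8, 9]
2 → replaces 3 → [1, 2, 8, 9]
6 → replaces 8 → [1, 2, 6, 9]
7 → replaces 9 → [1, 2, 6, 7]
10 → extends → [1, 2, 6, 7, 10]
5 → replaces 6 → [1, 2, 5, 7, 10]
11 → extends → [1, 2, 5, 7, 10, 11]
Longest non-decreasing subsequence has length 6, so deletions = 13 − 6 = 7.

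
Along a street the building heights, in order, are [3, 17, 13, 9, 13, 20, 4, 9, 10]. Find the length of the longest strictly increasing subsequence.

Let dp[i] be the length of the longest such subsequence ending at index i:
i:      1  2  3  4  5  6  7  8  9
a[i]:   3 17 13  9 13 20  4  9 10
dp:     1  2  2  2  3  4  2  3  4
Maximum dp value is 4.

4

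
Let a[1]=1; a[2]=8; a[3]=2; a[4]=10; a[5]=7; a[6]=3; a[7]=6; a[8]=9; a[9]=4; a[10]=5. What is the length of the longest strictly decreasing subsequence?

Let dp[i] be the longest strictly decreasing subsequence ending at i:
i:      1  2  3  4  5  6  7  8  9 10
a[i]:   1  8  2 10  7  3  6  9  4  5
dp:     1  1  2  1  2  3  3  2  4  4
Maximum is 4.

4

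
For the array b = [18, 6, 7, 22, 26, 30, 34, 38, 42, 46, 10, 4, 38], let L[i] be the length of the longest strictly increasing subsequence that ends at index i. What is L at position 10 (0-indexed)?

dp[i] = 1 + max{dp[j] : j<i, b[j]<b[i]} (or 1 if no such j):
i:      0  1  2  3  4  5  6  7  8  9 10 11 12
b[i]:  18  6  7 22 26 30 34 38 42 46 10  4 38
dp:     1  1  2  3  4  5  6  7  8  9  3  1  7
At index 10 the value is 3.

3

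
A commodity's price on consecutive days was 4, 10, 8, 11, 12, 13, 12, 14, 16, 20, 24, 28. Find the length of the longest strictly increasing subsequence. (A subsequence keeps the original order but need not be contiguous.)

10

Track the smallest tail for each achievable length (strict):
4 → extends → [4]
10 → extends → [4, 10]
8 → replaces 10 → [4, 8]
11 → extends → [4, 8, 11]
12 → extends → [4, 8, 11, 12]
13 → extends → [4, 8, 11, 12, 13]
12 → already a tail → [4, 8, 11, 12, 13]
14 → extends → [4, 8, 11, 12, 13, 14]
16 → extends → [4, 8, 11, 12, 13, 14, 16]
20 → extends → [4, 8, 11, 12, 13, 14, 16, 20]
24 → extends → [4, 8, 11, 12, 13, 14, 16, 20, 24]
28 → extends → [4, 8, 11, 12, 13, 14, 16, 20, 24, 28]
Ten tails, so the longest strictly increasing subsequence has length 10 (e.g. 4, 10, 11, 12, 13, 14, 16, 20, 24, 28).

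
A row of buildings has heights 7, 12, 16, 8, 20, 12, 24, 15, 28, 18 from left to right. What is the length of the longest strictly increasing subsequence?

6

Track the smallest tail for each achievable length (strict):
7 → extends → [7]
12 → extends → [7, 12]
16 → extends → [7, 12, 16]
8 → replaces 12 → [7, 8, 16]
20 → extends → [7, 8, 16, 20]
12 → replaces 16 → [7, 8, 12, 20]
24 → extends → [7, 8, 12, 20, 24]
15 → replaces 20 → [7, 8, 12, 15, 24]
28 → extends → [7, 8, 12, 15, 24, 28]
18 → replaces 24 → [7, 8, 12, 15, 18, 28]
Six tails, so the longest strictly increasing subsequence has length 6 (e.g. 7, 12, 16, 20, 24, 28).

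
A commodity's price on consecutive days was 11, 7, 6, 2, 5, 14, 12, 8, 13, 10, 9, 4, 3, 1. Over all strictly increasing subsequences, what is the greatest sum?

Let S[i] be the best sum of a strictly increasing subsequence ending at i:
i:      1  2  3  4  5  6  7  8  9 10 11 12 13 14
a[i]:  11  7  6  2  5 14 12  8 13 10  9  4  3  1
S:     11  7  6  2  7 25 23 15 36 25 24  6  5  1
Maximum is 36 (e.g. 11 + 12 + 13).

36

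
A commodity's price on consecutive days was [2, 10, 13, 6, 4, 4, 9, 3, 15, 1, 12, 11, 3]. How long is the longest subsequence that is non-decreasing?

Track the smallest tail for each achievable length (allowing ties):
2 → extends → [2]
10 → extends → [2, 10]
13 → extends → [2, 10, 13]
6 → replaces 10 → [2, 6, 13]
4 → replaces 6 → [2, 4, 13]
4 → replaces 13 → [2, 4, 4]
9 → extends → [2, 4, 4, 9]
3 → replaces 4 → [2, 3, 4, 9]
15 → extends → [2, 3, 4, 9, 15]
1 → replaces 2 → [1, 3, 4, 9, 15]
12 → replaces 15 → [1, 3, 4, 9, 12]
11 → replaces 12 → [1, 3, 4, 9, 11]
3 → replaces 4 → [1, 3, 3, 9, 11]
Five tails, so the longest non-decreasing subsequence has length 5 (e.g. 2, 4, 4, 9, 15).

5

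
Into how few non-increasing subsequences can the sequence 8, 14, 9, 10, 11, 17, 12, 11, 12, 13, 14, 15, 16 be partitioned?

9

Place each on the leftmost legal pile:
8 → new pile 1 (tops now [8])
14 → new pile 2 (tops now [8, 14])
9 → pile 2 (tops now [8, 9])
10 → new pile 3 (tops now [8, 9, 10])
11 → new pile 4 (tops now [8, 9, 10, 11])
17 → new pile 5 (tops now [8, 9, 10, 11, 17])
12 → pile 5 (tops now [8, 9, 10, 11, 12])
11 → pile 4 (tops now [8, 9, 10, 11, 12])
12 → pile 5 (tops now [8, 9, 10, 11, 12])
13 → new pile 6 (tops now [8, 9, 10, 11, 12, 13])
14 → new pile 7 (tops now [8, 9, 10, 11, 12, 13, 14])
15 → new pile 8 (tops now [8, 9, 10, 11, 12, 13, 14, 15])
16 → new pile 9 (tops now [8, 9, 10, 11, 12, 13, 14, 15, 16])
Nine piles.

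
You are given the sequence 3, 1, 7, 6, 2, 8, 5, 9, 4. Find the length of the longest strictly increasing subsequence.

4

Let dp[i] be the length of the longest such subsequence ending at index i:
i:     1 2 3 4 5 6 7 8 9
a[i]:  3 1 7 6 2 8 5 9 4
dp:    1 1 2 2 2 3 3 4 3
Maximum dp value is 4.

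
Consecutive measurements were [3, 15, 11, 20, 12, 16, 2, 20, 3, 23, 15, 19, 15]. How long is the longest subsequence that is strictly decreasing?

Let dp[i] be the longest strictly decreasing subsequence ending at i:
i:      1  2  3  4  5  6  7  8  9 10 11 12 13
a[i]:   3 15 11 20 12 16  2 20  3 23 15 19 15
dp:     1  1  2  1  2  2  3  1  3  1  3  2  3
Maximum is 3.

3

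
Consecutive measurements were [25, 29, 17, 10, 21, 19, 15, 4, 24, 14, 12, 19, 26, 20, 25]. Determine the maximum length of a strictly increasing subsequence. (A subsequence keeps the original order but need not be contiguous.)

Let dp[i] be the length of the longest such subsequence ending at index i:
i:      1  2  3  4  5  6  7  8  9 10 11 12 13 14 15
a[i]:  25 29 17 10 21 19 15  4 24 14 12 19 26 20 25
dp:     1  2  1  1  2  2  2  1  3  2  2  3  4  4  5
Maximum dp value is 5.

5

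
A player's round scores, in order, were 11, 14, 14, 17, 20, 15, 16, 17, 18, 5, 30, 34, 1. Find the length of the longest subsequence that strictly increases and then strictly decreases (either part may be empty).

inc[i] = longest strictly increasing subsequence ending at i; dec[i] = longest strictly decreasing subsequence starting at i:
i:      1  2  3  4  5  6  7  8  9 10 11 12 13
a[i]:  11 14 14 17 20 15 16 17 18  5 30 34  1
inc:    1  2  2  3  4  3  4  5  6  1  7  8  1
dec:    3  3  3  4  4  3  3  3  3  2  2  2  1
Best peak at i=12 (value 34): inc=8, dec=2, length 8+2−1 = 9.

9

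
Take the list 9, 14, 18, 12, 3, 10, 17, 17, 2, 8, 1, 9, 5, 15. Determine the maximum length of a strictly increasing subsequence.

Track the smallest tail for each achievable length (strict):
9 → extends → [9]
14 → extends → [9, 14]
18 → extends → [9, 14, 18]
12 → replaces 14 → [9, 12, 18]
3 → replaces 9 → [3, 12, 18]
10 → replaces 12 → [3, 10, 18]
17 → replaces 18 → [3, 10, 17]
17 → already a tail → [3, 10, 17]
2 → replaces 3 → [2, 10, 17]
8 → replaces 10 → [2, 8, 17]
1 → replaces 2 → [1, 8, 17]
9 → replaces 17 → [1, 8, 9]
5 → replaces 8 → [1, 5, 9]
15 → extends → [1, 5, 9, 15]
Four tails, so the longest strictly increasing subsequence has length 4 (e.g. 3, 8, 9, 15).

4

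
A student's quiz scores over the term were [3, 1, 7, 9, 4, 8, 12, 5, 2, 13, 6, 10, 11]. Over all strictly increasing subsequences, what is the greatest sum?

44

Let S[i] be the best sum of a strictly increasing subsequence ending at i:
i:      1  2  3  4  5  6  7  8  9 10 11 12 13
a[i]:   3  1  7  9  4  8 12  5  2 13  6 10 11
S:      3  1 10 19  7 18 31 12  3 44 18 29 40
Maximum is 44 (e.g. 3 + 7 + 9 + 12 + 13).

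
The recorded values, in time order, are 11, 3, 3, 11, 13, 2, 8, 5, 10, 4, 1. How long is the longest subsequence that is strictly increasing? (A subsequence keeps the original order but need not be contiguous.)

3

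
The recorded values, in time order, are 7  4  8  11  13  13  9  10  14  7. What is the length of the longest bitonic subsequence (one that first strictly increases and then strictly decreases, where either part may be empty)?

inc[i] = longest strictly increasing subsequence ending at i; dec[i] = longest strictly decreasing subsequence starting at i:
i:      1  2  3  4  5  6  7  8  9 10
a[i]:   7  4  8 11 13 13  9 10 14  7
inc:    1  1  2  3  4  4  3  4  5  2
dec:    2  1  2  3  3  3  2  2  2  1
Best peak at i=5 (value 13): inc=4, dec=3, length 4+3−1 = 6.

6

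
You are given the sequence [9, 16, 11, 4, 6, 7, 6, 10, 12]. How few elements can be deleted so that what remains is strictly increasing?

Fewest deletions = n − (longest strictly increasing subsequence).
i:      1  2  3  4  5  6  7  8  9
a[i]:   9 16 11  4  6  7  6 10 12
dp:     1  2  2  1  2  3  2  4  5
max dp = 5, so deletions = 9 − 5 = 4.

4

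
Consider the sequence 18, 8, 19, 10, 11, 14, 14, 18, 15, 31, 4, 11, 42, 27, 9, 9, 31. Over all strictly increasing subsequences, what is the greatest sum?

Let S[i] be the best sum of a strictly increasing subsequence ending at i:
i:       1   2   3   4   5   6   7   8   9  10  11  12  13  14  15  16  17
a[i]:   18   8  19  10  11  14  14  18  15  31   4  11  42  27   9   9  31
S:      18   8  37  18  29  43  43  61  58  92   4  29 134  88  17  17 119
Maximum is 134 (e.g. 8 + 10 + 11 + 14 + 18 + 31 + 42).

134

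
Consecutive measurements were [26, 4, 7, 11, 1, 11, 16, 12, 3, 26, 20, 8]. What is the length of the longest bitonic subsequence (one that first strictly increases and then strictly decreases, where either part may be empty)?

inc[i] = longest strictly increasing subsequence ending at i; dec[i] = longest strictly decreasing subsequence starting at i:
i:      1  2  3  4  5  6  7  8  9 10 11 12
a[i]:  26  4  7 11  1 11 16 12  3 26 20  8
inc:    1  1  2  3  1  3  4  4  2  5  5  3
dec:    4  2  2  2  1  2  3  2  1  3  2  1
Best peak at i=10 (value 26): inc=5, dec=3, length 5+3−1 = 7.

7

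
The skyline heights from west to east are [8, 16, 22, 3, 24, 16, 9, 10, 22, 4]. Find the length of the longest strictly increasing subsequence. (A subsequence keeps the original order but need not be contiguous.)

4

Track the smallest tail for each achievable length (strict):
8 → extends → [8]
16 → extends → [8, 16]
22 → extends → [8, 16, 22]
3 → replaces 8 → [3, 16, 22]
24 → extends → [3, 16, 22, 24]
16 → already a tail → [3, 16, 22, 24]
9 → replaces 16 → [3, 9, 22, 24]
10 → replaces 22 → [3, 9, 10, 24]
22 → replaces 24 → [3, 9, 10, 22]
4 → replaces 9 → [3, 4, 10, 22]
Four tails, so the longest strictly increasing subsequence has length 4 (e.g. 8, 16, 22, 24).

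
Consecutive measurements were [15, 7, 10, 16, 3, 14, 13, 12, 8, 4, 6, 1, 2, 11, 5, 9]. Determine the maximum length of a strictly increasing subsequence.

4

Track the smallest tail for each achievable length (strict):
15 → extends → [15]
7 → replaces 15 → [7]
10 → extends → [7, 10]
16 → extends → [7, 10, 16]
3 → replaces 7 → [3, 10, 16]
14 → replaces 16 → [3, 10, 14]
13 → replaces 14 → [3, 10, 13]
12 → replaces 13 → [3, 10, 12]
8 → replaces 10 → [3, 8, 12]
4 → replaces 8 → [3, 4, 12]
6 → replaces 12 → [3, 4, 6]
1 → replaces 3 → [1, 4, 6]
2 → replaces 4 → [1, 2, 6]
11 → extends → [1, 2, 6, 11]
5 → replaces 6 → [1, 2, 5, 11]
9 → replaces 11 → [1, 2, 5, 9]
Four tails, so the longest strictly increasing subsequence has length 4 (e.g. 3, 4, 6, 11).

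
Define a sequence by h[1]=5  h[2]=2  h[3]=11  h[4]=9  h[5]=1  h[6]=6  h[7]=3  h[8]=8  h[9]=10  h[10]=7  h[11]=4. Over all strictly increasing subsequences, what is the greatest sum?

29

Let S[i] be the best sum of a strictly increasing subsequence ending at i:
i:      1  2  3  4  5  6  7  8  9 10 11
h[i]:   5  2 11  9  1  6  3  8 10  7  4
S:      5  2 16 14  1 11  5 19 29 18  9
Maximum is 29 (e.g. 5 + 6 + 8 + 10).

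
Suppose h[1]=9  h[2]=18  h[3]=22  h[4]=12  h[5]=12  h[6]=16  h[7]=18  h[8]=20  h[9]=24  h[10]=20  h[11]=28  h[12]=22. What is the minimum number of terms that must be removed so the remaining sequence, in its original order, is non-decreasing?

4

Fewest deletions = n − (longest non-decreasing subsequence).
i:      1  2  3  4  5  6  7  8  9 10 11 12
h[i]:   9 18 22 12 12 16 18 20 24 20 28 22
dp:     1  2  3  2  3  4  5  6  7  7  8  8
max dp = 8, so deletions = 12 − 8 = 4.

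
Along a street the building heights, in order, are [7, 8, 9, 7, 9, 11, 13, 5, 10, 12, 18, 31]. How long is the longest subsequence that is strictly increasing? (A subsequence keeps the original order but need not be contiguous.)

7

Track the smallest tail for each achievable length (strict):
7 → extends → [7]
8 → extends → [7, 8]
9 → extends → [7, 8, 9]
7 → already a tail → [7, 8, 9]
9 → already a tail → [7, 8, 9]
11 → extends → [7, 8, 9, 11]
13 → extends → [7, 8, 9, 11, 13]
5 → replaces 7 → [5, 8, 9, 11, 13]
10 → replaces 11 → [5, 8, 9, 10, 13]
12 → replaces 13 → [5, 8, 9, 10, 12]
18 → extends → [5, 8, 9, 10, 12, 18]
31 → extends → [5, 8, 9, 10, 12, 18, 31]
Seven tails, so the longest strictly increasing subsequence has length 7 (e.g. 7, 8, 9, 11, 13, 18, 31).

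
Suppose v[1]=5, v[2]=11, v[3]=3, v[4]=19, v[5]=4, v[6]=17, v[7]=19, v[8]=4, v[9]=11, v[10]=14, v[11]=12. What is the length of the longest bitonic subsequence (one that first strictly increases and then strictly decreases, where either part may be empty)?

6

inc[i] = longest strictly increasing subsequence ending at i; dec[i] = longest strictly decreasing subsequence starting at i:
i:      1  2  3  4  5  6  7  8  9 10 11
v[i]:   5 11  3 19  4 17 19  4 11 14 12
inc:    1  2  1  3  2  3  4  2  3  4  4
dec:    2  2  1  4  1  3  3  1  1  2  1
Best peak at i=4 (value 19): inc=3, dec=4, length 3+4−1 = 6.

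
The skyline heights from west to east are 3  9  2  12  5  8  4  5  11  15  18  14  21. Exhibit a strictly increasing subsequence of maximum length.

Patience tails give the LIS length; then backtrack through the dp parents:
3 → extends → [3]
9 → extends → [3, 9]
2 → replaces 3 → [2, 9]
12 → extends → [2, 9, 12]
5 → replaces 9 → [2, 5, 12]
8 → replaces 12 → [2, 5, 8]
4 → replaces 5 → [2, 4, 8]
5 → replaces 8 → [2, 4, 5]
11 → extends → [2, 4, 5, 11]
15 → extends → [2, 4, 5, 11, 15]
18 → extends → [2, 4, 5, 11, 15, 18]
14 → replaces 15 → [2, 4, 5, 11, 14, 18]
21 → extends → [2, 4, 5, 11, 14, 18, 21]
Length 7; one witness is 3, 5, 8, 11, 15, 18, 21.

3, 5, 8, 11, 15, 18, 21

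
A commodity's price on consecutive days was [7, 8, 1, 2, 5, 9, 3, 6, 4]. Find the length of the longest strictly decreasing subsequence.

Negate each value so 'decreasing' becomes 'increasing', then run patience tails on the negated sequence:
-7 → extends → [-7]
-8 → replaces -7 → [-8]
-1 → extends → [-8, -1]
-2 → replaces -1 → [-8, -2]
-5 → replaces -2 → [-8, -5]
-9 → replaces -8 → [-9, -5]
-3 → extends → [-9, -5, -3]
-6 → replaces -5 → [-9, -6, -3]
-4 → replaces -3 → [-9, -6, -4]
Three tails, so the longest strictly decreasing subsequence of the original has length 3.

3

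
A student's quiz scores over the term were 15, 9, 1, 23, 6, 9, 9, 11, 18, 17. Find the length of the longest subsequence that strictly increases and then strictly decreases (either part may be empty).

6

inc[i] = longest strictly increasing subsequence ending at i; dec[i] = longest strictly decreasing subsequence starting at i:
i:      1  2  3  4  5  6  7  8  9 10
a[i]:  15  9  1 23  6  9  9 11 18 17
inc:    1  1  1  2  2  3  3  4  5  5
dec:    3  2  1  3  1  1  1  1  2  1
Best peak at i=9 (value 18): inc=5, dec=2, length 5+2−1 = 6.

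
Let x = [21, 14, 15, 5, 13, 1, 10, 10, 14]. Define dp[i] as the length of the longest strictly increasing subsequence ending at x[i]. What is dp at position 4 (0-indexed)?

dp[i] = 1 + max{dp[j] : j<i, x[j]<x[i]} (or 1 if no such j):
i:      0  1  2  3  4  5  6  7  8
x[i]:  21 14 15  5 13  1 10 10 14
dp:     1  1  2  1  2  1  2  2  3
At index 4 the value is 2.

2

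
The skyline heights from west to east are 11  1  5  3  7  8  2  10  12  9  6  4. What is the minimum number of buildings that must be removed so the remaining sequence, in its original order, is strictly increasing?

6

Fewest deletions = n − (longest strictly increasing subsequence).
i:      1  2  3  4  5  6  7  8  9 10 11 12
a[i]:  11  1  5  3  7  8  2 10 12  9  6  4
dp:     1  1  2  2  3  4  2  5  6  5  3  3
max dp = 6, so deletions = 12 − 6 = 6.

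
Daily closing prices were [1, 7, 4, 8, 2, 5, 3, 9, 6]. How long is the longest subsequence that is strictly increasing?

4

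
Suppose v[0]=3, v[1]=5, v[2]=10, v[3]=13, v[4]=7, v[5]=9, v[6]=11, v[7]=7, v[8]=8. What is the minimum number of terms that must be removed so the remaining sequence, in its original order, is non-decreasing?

Fewest deletions = n − (longest non-decreasing subsequence).
i:      0  1  2  3  4  5  6  7  8
v[i]:   3  5 10 13  7  9 11  7  8
dp:     1  2  3  4  3  4  5  4  5
max dp = 5, so deletions = 9 − 5 = 4.

4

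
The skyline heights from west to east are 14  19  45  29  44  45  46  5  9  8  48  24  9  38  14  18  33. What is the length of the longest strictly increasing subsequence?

Track the smallest tail for each achievable length (strict):
14 → extends → [14]
19 → extends → [14, 19]
45 → extends → [14, 19, 45]
29 → replaces 45 → [14, 19, 29]
44 → extends → [14, 19, 29, 44]
45 → extends → [14, 19, 29, 44, 45]
46 → extends → [14, 19, 29, 44, 45, 46]
5 → replaces 14 → [5, 19, 29, 44, 45, 46]
9 → replaces 19 → [5, 9, 29, 44, 45, 46]
8 → replaces 9 → [5, 8, 29, 44, 45, 46]
48 → extends → [5, 8, 29, 44, 45, 46, 48]
24 → replaces 29 → [5, 8, 24, 44, 45, 46, 48]
9 → replaces 24 → [5, 8, 9, 44, 45, 46, 48]
38 → replaces 44 → [5, 8, 9, 38, 45, 46, 48]
14 → replaces 38 → [5, 8, 9, 14, 45, 46, 48]
18 → replaces 45 → [5, 8, 9, 14, 18, 46, 48]
33 → replaces 46 → [5, 8, 9, 14, 18, 33, 48]
Seven tails, so the longest strictly increasing subsequence has length 7 (e.g. 14, 19, 29, 44, 45, 46, 48).

7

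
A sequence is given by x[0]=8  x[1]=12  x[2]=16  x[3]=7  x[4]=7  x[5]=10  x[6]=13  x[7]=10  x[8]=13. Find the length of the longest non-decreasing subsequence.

Let dp[i] be the length of the longest such subsequence ending at index i:
i:      0  1  2  3  4  5  6  7  8
x[i]:   8 12 16  7  7 10 13 10 13
dp:     1  2  3  1  2  3  4  4  5
Maximum dp value is 5.

5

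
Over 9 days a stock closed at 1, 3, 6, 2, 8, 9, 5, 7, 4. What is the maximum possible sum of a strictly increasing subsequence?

Let S[i] be the best sum of a strictly increasing subsequence ending at i:
i:      1  2  3  4  5  6  7  8  9
a[i]:   1  3  6  2  8  9  5  7  4
S:      1  4 10  3 18 27  9 17  8
Maximum is 27 (e.g. 1 + 3 + 6 + 8 + 9).

27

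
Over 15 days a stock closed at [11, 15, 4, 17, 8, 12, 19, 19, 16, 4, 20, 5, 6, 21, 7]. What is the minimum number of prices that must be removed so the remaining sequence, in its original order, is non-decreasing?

8

Fewest deletions = n − (longest non-decreasing subsequence).
i:      1  2  3  4  5  6  7  8  9 10 11 12 13 14 15
a[i]:  11 15  4 17  8 12 19 19 16  4 20  5  6 21  7
dp:     1  2  1  3  2  3  4  5  4  2  6  3  4  7  5
max dp = 7, so deletions = 15 − 7 = 8.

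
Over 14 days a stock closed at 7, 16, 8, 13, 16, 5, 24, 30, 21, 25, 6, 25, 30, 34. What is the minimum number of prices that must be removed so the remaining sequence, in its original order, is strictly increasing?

Fewest deletions = n − (longest strictly increasing subsequence).
Patience tails:
7 → extends → [7]
16 → extends → [7, 16]
8 → replaces 16 → [7, 8]
13 → extends → [7, 8, 13]
16 → extends → [7, 8, 13, 16]
5 → replaces 7 → [5, 8, 13, 16]
24 → extends → [5, 8, 13, 16, 24]
30 → extends → [5, 8, 13, 16, 24, 30]
21 → replaces 24 → [5, 8, 13, 16, 21, 30]
25 → replaces 30 → [5, 8, 13, 16, 21, 25]
6 → replaces 8 → [5, 6, 13, 16, 21, 25]
25 → already a tail → [5, 6, 13, 16, 21, 25]
30 → extends → [5, 6, 13, 16, 21, 25, 30]
34 → extends → [5, 6, 13, 16, 21, 25, 30, 34]
Longest strictly increasing subsequence has length 8, so deletions = 14 − 8 = 6.

6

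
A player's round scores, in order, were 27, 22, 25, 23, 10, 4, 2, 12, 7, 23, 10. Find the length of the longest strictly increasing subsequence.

3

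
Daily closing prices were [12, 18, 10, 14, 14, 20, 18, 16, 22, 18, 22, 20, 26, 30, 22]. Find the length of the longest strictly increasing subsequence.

7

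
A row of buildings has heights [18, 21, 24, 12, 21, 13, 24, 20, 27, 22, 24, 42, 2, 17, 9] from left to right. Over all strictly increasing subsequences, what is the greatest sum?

Let S[i] be the best sum of a strictly increasing subsequence ending at i:
i:       1   2   3   4   5   6   7   8   9  10  11  12  13  14  15
a[i]:   18  21  24  12  21  13  24  20  27  22  24  42   2  17   9
S:      18  39  63  12  39  25  63  45  90  67  91 133   2  42  11
Maximum is 133 (e.g. 12 + 13 + 20 + 22 + 24 + 42).

133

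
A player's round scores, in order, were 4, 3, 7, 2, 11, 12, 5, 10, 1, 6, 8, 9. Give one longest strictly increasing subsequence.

4, 5, 6, 8, 9

Patience tails give the LIS length; then backtrack through the dp parents:
4 → extends → [4]
3 → replaces 4 → [3]
7 → extends → [3, 7]
2 → replaces 3 → [2, 7]
11 → extends → [2, 7, 11]
12 → extends → [2, 7, 11, 12]
5 → replaces 7 → [2, 5, 11, 12]
10 → replaces 11 → [2, 5, 10, 12]
1 → replaces 2 → [1, 5, 10, 12]
6 → replaces 10 → [1, 5, 6, 12]
8 → replaces 12 → [1, 5, 6, 8]
9 → extends → [1, 5, 6, 8, 9]
Length 5; one witness is 4, 5, 6, 8, 9.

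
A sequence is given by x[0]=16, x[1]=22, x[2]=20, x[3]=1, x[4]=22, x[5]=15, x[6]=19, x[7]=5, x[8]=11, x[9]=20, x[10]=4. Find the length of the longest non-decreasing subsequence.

4

Track the smallest tail for each achievable length (allowing ties):
16 → extends → [16]
22 → extends → [16, 22]
20 → replaces 22 → [16, 20]
1 → replaces 16 → [1, 20]
22 → extends → [1, 20, 22]
15 → replaces 20 → [1, 15, 22]
19 → replaces 22 → [1, 15, 19]
5 → replaces 15 → [1, 5, 19]
11 → replaces 19 → [1, 5, 11]
20 → extends → [1, 5, 11, 20]
4 → replaces 5 → [1, 4, 11, 20]
Four tails, so the longest non-decreasing subsequence has length 4 (e.g. 1, 15, 19, 20).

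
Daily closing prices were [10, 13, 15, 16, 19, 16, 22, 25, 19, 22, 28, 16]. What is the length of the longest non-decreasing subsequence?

Let dp[i] be the length of the longest such subsequence ending at index i:
i:      1  2  3  4  5  6  7  8  9 10 11 12
a[i]:  10 13 15 16 19 16 22 25 19 22 28 16
dp:     1  2  3  4  5  5  6  7  6  7  8  6
Maximum dp value is 8.

8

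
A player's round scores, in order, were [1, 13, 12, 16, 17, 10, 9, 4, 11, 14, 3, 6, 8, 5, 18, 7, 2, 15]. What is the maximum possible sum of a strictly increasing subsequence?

Let S[i] be the best sum of a strictly increasing subsequence ending at i:
i:      1  2  3  4  5  6  7  8  9 10 11 12 13 14 15 16 17 18
a[i]:   1 13 12 16 17 10  9  4 11 14  3  6  8  5 18  7  2 15
S:      1 14 13 30 47 11 10  5 22 36  4 11 19 10 65 18  3 51
Maximum is 65 (e.g. 1 + 13 + 16 + 17 + 18).

65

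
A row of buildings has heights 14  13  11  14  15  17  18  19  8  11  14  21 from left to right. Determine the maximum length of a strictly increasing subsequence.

7

Track the smallest tail for each achievable length (strict):
14 → extends → [14]
13 → replaces 14 → [13]
11 → replaces 13 → [11]
14 → extends → [11, 14]
15 → extends → [11, 14, 15]
17 → extends → [11, 14, 15, 17]
18 → extends → [11, 14, 15, 17, 18]
19 → extends → [11, 14, 15, 17, 18, 19]
8 → replaces 11 → [8, 14, 15, 17, 18, 19]
11 → replaces 14 → [8, 11, 15, 17, 18, 19]
14 → replaces 15 → [8, 11, 14, 17, 18, 19]
21 → extends → [8, 11, 14, 17, 18, 19, 21]
Seven tails, so the longest strictly increasing subsequence has length 7 (e.g. 13, 14, 15, 17, 18, 19, 21).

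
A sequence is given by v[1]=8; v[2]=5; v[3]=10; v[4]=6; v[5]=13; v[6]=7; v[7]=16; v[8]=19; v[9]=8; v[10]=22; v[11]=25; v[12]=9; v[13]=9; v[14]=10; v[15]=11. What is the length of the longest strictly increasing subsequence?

7

Let dp[i] be the length of the longest such subsequence ending at index i:
i:      1  2  3  4  5  6  7  8  9 10 11 12 13 14 15
v[i]:   8  5 10  6 13  7 16 19  8 22 25  9  9 10 11
dp:     1  1  2  2  3  3  4  5  4  6  7  5  5  6  7
Maximum dp value is 7.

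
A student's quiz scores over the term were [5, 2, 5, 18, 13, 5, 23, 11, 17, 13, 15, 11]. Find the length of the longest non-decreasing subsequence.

6

Track the smallest tail for each achievable length (allowing ties):
5 → extends → [5]
2 → replaces 5 → [2]
5 → extends → [2, 5]
18 → extends → [2, 5, 18]
13 → replaces 18 → [2, 5, 13]
5 → replaces 13 → [2, 5, 5]
23 → extends → [2, 5, 5, 23]
11 → replaces 23 → [2, 5, 5, 11]
17 → extends → [2, 5, 5, 11, 17]
13 → replaces 17 → [2, 5, 5, 11, 13]
15 → extends → [2, 5, 5, 11, 13, 15]
11 → replaces 13 → [2, 5, 5, 11, 11, 15]
Six tails, so the longest non-decreasing subsequence has length 6 (e.g. 5, 5, 5, 11, 13, 15).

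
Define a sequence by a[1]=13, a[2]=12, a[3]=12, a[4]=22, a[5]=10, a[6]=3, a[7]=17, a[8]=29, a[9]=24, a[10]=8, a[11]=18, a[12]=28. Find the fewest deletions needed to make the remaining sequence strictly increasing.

8

Fewest deletions = n − (longest strictly increasing subsequence).
Patience tails:
13 → extends → [13]
12 → replaces 13 → [12]
12 → already a tail → [12]
22 → extends → [12, 22]
10 → replaces 12 → [10, 22]
3 → replaces 10 → [3, 22]
17 → replaces 22 → [3, 17]
29 → extends → [3, 17, 29]
24 → replaces 29 → [3, 17, 24]
8 → replaces 17 → [3, 8, 24]
18 → replaces 24 → [3, 8, 18]
28 → extends → [3, 8, 18, 28]
Longest strictly increasing subsequence has length 4, so deletions = 12 − 4 = 8.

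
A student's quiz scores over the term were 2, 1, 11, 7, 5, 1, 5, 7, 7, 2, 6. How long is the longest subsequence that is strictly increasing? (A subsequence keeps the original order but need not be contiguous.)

3

Track the smallest tail for each achievable length (strict):
2 → extends → [2]
1 → replaces 2 → [1]
11 → extends → [1, 11]
7 → replaces 11 → [1, 7]
5 → replaces 7 → [1, 5]
1 → already a tail → [1, 5]
5 → already a tail → [1, 5]
7 → extends → [1, 5, 7]
7 → already a tail → [1, 5, 7]
2 → replaces 5 → [1, 2, 7]
6 → replaces 7 → [1, 2, 6]
Three tails, so the longest strictly increasing subsequence has length 3 (e.g. 2, 5, 7).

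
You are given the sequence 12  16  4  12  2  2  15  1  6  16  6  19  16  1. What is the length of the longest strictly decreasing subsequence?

4

Let dp[i] be the longest strictly decreasing subsequence ending at i:
i:      1  2  3  4  5  6  7  8  9 10 11 12 13 14
a[i]:  12 16  4 12  2  2 15  1  6 16  6 19 16  1
dp:     1  1  2  2  3  3  2  4  3  1  3  1  2  4
Maximum is 4.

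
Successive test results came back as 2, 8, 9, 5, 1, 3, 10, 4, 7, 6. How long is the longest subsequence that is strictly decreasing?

3

Let dp[i] be the longest strictly decreasing subsequence ending at i:
i:      1  2  3  4  5  6  7  8  9 10
a[i]:   2  8  9  5  1  3 10  4  7  6
dp:     1  1  1  2  3  3  1  3  2  3
Maximum is 3.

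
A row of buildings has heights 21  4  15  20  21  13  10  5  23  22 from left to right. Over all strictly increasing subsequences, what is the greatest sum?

Let S[i] be the best sum of a strictly increasing subsequence ending at i:
i:      1  2  3  4  5  6  7  8  9 10
a[i]:  21  4 15 20 21 13 10  5 23 22
S:     21  4 19 39 60 17 14  9 83 82
Maximum is 83 (e.g. 4 + 15 + 20 + 21 + 23).

83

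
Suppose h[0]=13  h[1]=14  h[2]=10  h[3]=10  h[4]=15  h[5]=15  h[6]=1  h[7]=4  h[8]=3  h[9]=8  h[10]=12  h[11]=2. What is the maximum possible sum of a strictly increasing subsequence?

42

Let S[i] be the best sum of a strictly increasing subsequence ending at i:
i:      0  1  2  3  4  5  6  7  8  9 10 11
h[i]:  13 14 10 10 15 15  1  4  3  8 12  2
S:     13 27 10 10 42 42  1  5  4 13 25  3
Maximum is 42 (e.g. 13 + 14 + 15).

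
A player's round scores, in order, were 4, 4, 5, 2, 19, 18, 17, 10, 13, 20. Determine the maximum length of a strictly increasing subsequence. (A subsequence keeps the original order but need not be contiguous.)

Let dp[i] be the length of the longest such subsequence ending at index i:
i:      1  2  3  4  5  6  7  8  9 10
a[i]:   4  4  5  2 19 18 17 10 13 20
dp:     1  1  2  1  3  3  3  3  4  5
Maximum dp value is 5.

5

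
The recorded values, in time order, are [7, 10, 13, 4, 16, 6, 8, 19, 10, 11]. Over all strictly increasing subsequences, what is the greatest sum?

Let S[i] be the best sum of a strictly increasing subsequence ending at i:
i:      1  2  3  4  5  6  7  8  9 10
a[i]:   7 10 13  4 16  6  8 19 10 11
S:      7 17 30  4 46 10 18 65 28 39
Maximum is 65 (e.g. 7 + 10 + 13 + 16 + 19).

65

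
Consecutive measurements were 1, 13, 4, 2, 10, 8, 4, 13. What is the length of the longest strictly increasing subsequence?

4

Track the smallest tail for each achievable length (strict):
1 → extends → [1]
13 → extends → [1, 13]
4 → replaces 13 → [1, 4]
2 → replaces 4 → [1, 2]
10 → extends → [1, 2, 10]
8 → replaces 10 → [1, 2, 8]
4 → replaces 8 → [1, 2, 4]
13 → extends → [1, 2, 4, 13]
Four tails, so the longest strictly increasing subsequence has length 4 (e.g. 1, 4, 10, 13).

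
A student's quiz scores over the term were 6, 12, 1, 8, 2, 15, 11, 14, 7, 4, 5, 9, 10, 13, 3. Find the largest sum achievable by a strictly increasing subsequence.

46

Let S[i] be the best sum of a strictly increasing subsequence ending at i:
i:      1  2  3  4  5  6  7  8  9 10 11 12 13 14 15
a[i]:   6 12  1  8  2 15 11 14  7  4  5  9 10 13  3
S:      6 18  1 14  3 33 25 39 13  7 12 23 33 46  6
Maximum is 46 (e.g. 6 + 8 + 9 + 10 + 13).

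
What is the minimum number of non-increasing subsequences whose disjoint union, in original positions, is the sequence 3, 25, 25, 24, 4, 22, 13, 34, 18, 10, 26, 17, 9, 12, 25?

5

Place each on the leftmost legal pile:
3 → new pile 1 (tops now [3])
25 → new pile 2 (tops now [3, 25])
25 → pile 2 (tops now [3, 25])
24 → pile 2 (tops now [3, 24])
4 → pile 2 (tops now [3, 4])
22 → new pile 3 (tops now [3, 4, 22])
13 → pile 3 (tops now [3, 4, 13])
34 → new pile 4 (tops now [3, 4, 13, 34])
18 → pile 4 (tops now [3, 4, 13, 18])
10 → pile 3 (tops now [3, 4, 10, 18])
26 → new pile 5 (tops now [3, 4, 10, 18, 26])
17 → pile 4 (tops now [3, 4, 10, 17, 26])
9 → pile 3 (tops now [3, 4, 9, 17, 26])
12 → pile 4 (tops now [3, 4, 9, 12, 26])
25 → pile 5 (tops now [3, 4, 9, 12, 25])
Five piles.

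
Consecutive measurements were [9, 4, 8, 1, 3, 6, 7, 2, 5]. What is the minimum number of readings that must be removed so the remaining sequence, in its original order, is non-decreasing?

5

Fewest deletions = n − (longest non-decreasing subsequence).
Patience tails:
9 → extends → [9]
4 → replaces 9 → [4]
8 → extends → [4, 8]
1 → replaces 4 → [1, 8]
3 → replaces 8 → [1, 3]
6 → extends → [1, 3, 6]
7 → extends → [1, 3, 6, 7]
2 → replaces 3 → [1, 2, 6, 7]
5 → replaces 6 → [1, 2, 5, 7]
Longest non-decreasing subsequence has length 4, so deletions = 9 − 4 = 5.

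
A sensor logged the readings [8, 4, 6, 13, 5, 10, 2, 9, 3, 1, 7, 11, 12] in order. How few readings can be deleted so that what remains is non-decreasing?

8

Fewest deletions = n − (longest non-decreasing subsequence).
i:      1  2  3  4  5  6  7  8  9 10 11 12 13
a[i]:   8  4  6 13  5 10  2  9  3  1  7 11 12
dp:     1  1  2  3  2  3  1  3  2  1  3  4  5
max dp = 5, so deletions = 13 − 5 = 8.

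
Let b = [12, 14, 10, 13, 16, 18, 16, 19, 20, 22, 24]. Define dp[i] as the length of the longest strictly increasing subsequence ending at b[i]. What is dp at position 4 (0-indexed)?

3

dp[i] = 1 + max{dp[j] : j<i, b[j]<b[i]} (or 1 if no such j):
i:      0  1  2  3  4  5  6  7  8  9 10
b[i]:  12 14 10 13 16 18 16 19 20 22 24
dp:     1  2  1  2  3  4  3  5  6  7  8
At index 4 the value is 3.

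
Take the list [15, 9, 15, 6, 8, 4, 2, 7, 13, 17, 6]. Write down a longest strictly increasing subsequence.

6, 8, 13, 17

Patience tails give the LIS length; then backtrack through the dp parents:
15 → extends → [15]
9 → replaces 15 → [9]
15 → extends → [9, 15]
6 → replaces 9 → [6, 15]
8 → replaces 15 → [6, 8]
4 → replaces 6 → [4, 8]
2 → replaces 4 → [2, 8]
7 → replaces 8 → [2, 7]
13 → extends → [2, 7, 13]
17 → extends → [2, 7, 13, 17]
6 → replaces 7 → [2, 6, 13, 17]
Length 4; one witness is 6, 8, 13, 17.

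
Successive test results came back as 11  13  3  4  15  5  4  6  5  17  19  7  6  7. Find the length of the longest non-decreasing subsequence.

Track the smallest tail for each achievable length (allowing ties):
11 → extends → [11]
13 → extends → [11, 13]
3 → replaces 11 → [3, 13]
4 → replaces 13 → [3, 4]
15 → extends → [3, 4, 15]
5 → replaces 15 → [3, 4, 5]
4 → replaces 5 → [3, 4, 4]
6 → extends → [3, 4, 4, 6]
5 → replaces 6 → [3, 4, 4, 5]
17 → extends → [3, 4, 4, 5, 17]
19 → extends → [3, 4, 4, 5, 17, 19]
7 → replaces 17 → [3, 4, 4, 5, 7, 19]
6 → replaces 7 → [3, 4, 4, 5, 6, 19]
7 → replaces 19 → [3, 4, 4, 5, 6, 7]
Six tails, so the longest non-decreasing subsequence has length 6 (e.g. 3, 4, 5, 6, 17, 19).

6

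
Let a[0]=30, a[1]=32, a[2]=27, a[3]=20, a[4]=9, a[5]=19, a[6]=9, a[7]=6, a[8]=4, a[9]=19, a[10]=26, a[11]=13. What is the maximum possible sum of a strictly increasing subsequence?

Let S[i] be the best sum of a strictly increasing subsequence ending at i:
i:      0  1  2  3  4  5  6  7  8  9 10 11
a[i]:  30 32 27 20  9 19  9  6  4 19 26 13
S:     30 62 27 20  9 28  9  6  4 28 54 22
Maximum is 62 (e.g. 30 + 32).

62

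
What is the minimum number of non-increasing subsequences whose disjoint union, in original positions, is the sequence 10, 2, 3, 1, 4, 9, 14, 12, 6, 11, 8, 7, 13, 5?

Place each on the leftmost legal pile:
10 → new pile 1 (tops now [10])
2 → pile 1 (tops now [2])
3 → new pile 2 (tops now [2, 3])
1 → pile 1 (tops now [1, 3])
4 → new pile 3 (tops now [1, 3, 4])
9 → new pile 4 (tops now [1, 3, 4, 9])
14 → new pile 5 (tops now [1, 3, 4, 9, 14])
12 → pile 5 (tops now [1, 3, 4, 9, 12])
6 → pile 4 (tops now [1, 3, 4, 6, 12])
11 → pile 5 (tops now [1, 3, 4, 6, 11])
8 → pile 5 (tops now [1, 3, 4, 6, 8])
7 → pile 5 (tops now [1, 3, 4, 6, 7])
13 → new pile 6 (tops now [1, 3, 4, 6, 7, 13])
5 → pile 4 (tops now [1, 3, 4, 5, 7, 13])
Six piles.

6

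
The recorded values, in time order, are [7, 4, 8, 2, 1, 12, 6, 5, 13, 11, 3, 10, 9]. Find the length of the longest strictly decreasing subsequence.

Negate each value so 'decreasing' becomes 'increasing', then run patience tails on the negated sequence:
-7 → extends → [-7]
-4 → extends → [-7, -4]
-8 → replaces -7 → [-8, -4]
-2 → extends → [-8, -4, -2]
-1 → extends → [-8, -4, -2, -1]
-12 → replaces -8 → [-12, -4, -2, -1]
-6 → replaces -4 → [-12, -6, -2, -1]
-5 → replaces -2 → [-12, -6, -5, -1]
-13 → replaces -12 → [-13, -6, -5, -1]
-11 → replaces -6 → [-13, -11, -5, -1]
-3 → replaces -1 → [-13, -11, -5, -3]
-10 → replaces -5 → [-13, -11, -10, -3]
-9 → replaces -3 → [-13, -11, -10, -9]
Four tails, so the longest strictly decreasing subsequence of the original has length 4.

4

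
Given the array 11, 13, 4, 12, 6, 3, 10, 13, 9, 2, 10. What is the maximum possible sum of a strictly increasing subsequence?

Let S[i] be the best sum of a strictly increasing subsequence ending at i:
i:      1  2  3  4  5  6  7  8  9 10 11
a[i]:  11 13  4 12  6  3 10 13  9  2 10
S:     11 24  4 23 10  3 20 36 19  2 29
Maximum is 36 (e.g. 11 + 12 + 13).

36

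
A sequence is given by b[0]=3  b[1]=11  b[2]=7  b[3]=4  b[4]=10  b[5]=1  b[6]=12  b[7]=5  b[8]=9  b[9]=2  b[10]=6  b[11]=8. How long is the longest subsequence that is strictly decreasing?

Negate each value so 'decreasing' becomes 'increasing', then run patience tails on the negated sequence:
-3 → extends → [-3]
-11 → replaces -3 → [-11]
-7 → extends → [-11, -7]
-4 → extends → [-11, -7, -4]
-10 → replaces -7 → [-11, -10, -4]
-1 → extends → [-11, -10, -4, -1]
-12 → replaces -11 → [-12, -10, -4, -1]
-5 → replaces -4 → [-12, -10, -5, -1]
-9 → replaces -5 → [-12, -10, -9, -1]
-2 → replaces -1 → [-12, -10, -9, -2]
-6 → replaces -2 → [-12, -10, -9, -6]
-8 → replaces -6 → [-12, -10, -9, -8]
Four tails, so the longest strictly decreasing subsequence of the original has length 4.

4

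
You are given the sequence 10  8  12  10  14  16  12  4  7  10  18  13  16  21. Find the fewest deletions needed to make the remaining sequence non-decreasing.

Fewest deletions = n − (longest non-decreasing subsequence).
Patience tails:
10 → extends → [10]
8 → replaces 10 → [8]
12 → extends → [8, 12]
10 → replaces 12 → [8, 10]
14 → extends → [8, 10, 14]
16 → extends → [8, 10, 14, 16]
12 → replaces 14 → [8, 10, 12, 16]
4 → replaces 8 → [4, 10, 12, 16]
7 → replaces 10 → [4, 7, 12, 16]
10 → replaces 12 → [4, 7, 10, 16]
18 → extends → [4, 7, 10, 16, 18]
13 → replaces 16 → [4, 7, 10, 13, 18]
16 → replaces 18 → [4, 7, 10, 13, 16]
21 → extends → [4, 7, 10, 13, 16, 21]
Longest non-decreasing subsequence has length 6, so deletions = 14 − 6 = 8.

8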